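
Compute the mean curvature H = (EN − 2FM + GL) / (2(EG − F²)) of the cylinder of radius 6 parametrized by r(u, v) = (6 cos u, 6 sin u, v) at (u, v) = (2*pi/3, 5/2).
H = -1/12

With E = 36, F = 0, G = 1, L = -6, M = 0, N = 0, assemble
  H = (EN − 2FM + GL) / (2(EG − F²)) = -1/12.
At (u, v) = (2*pi/3, 5/2): H = -1/12.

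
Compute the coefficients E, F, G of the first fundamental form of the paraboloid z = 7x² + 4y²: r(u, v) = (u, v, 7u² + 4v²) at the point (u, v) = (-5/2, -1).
E = 1226;  F = 280;  G = 65

Partials: r_u = (1, 0, 14*u), r_v = (0, 1, 8*v). As functions of (u, v):
  E = r_u · r_u = 196*u^2 + 1,
  F = r_u · r_v = 112*u*v,
  G = r_v · r_v = 64*v^2 + 1.
Evaluating at (u, v) = (-5/2, -1): E = 1226, F = 280, G = 65.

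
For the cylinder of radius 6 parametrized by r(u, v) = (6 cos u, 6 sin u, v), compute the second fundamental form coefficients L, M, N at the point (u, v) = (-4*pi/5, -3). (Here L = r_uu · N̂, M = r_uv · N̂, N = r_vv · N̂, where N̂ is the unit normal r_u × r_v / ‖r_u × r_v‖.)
L = -6;  M = 0;  N = 0

Compute the unit normal N̂(u, v) = (cos(u), sin(u), 0), and the second partials r_uu, r_uv, r_vv. Take dot products:
  L(u, v) = r_uu · N̂ = -6,
  M(u, v) = r_uv · N̂ = 0,
  N(u, v) = r_vv · N̂ = 0.
Evaluating at (u, v) = (-4*pi/5, -3):
  L = -6, M = 0, N = 0.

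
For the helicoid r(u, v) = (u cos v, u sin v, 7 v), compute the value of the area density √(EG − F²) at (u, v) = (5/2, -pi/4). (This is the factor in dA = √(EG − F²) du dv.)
√(EG − F²)|_{(5/2, -pi/4)} = sqrt(221)/2

E = 1, F = 0, G = u^2 + 49, so EG − F² = u^2 + 49. Taking the positive square root: √(EG − F²) = sqrt(u^2 + 49). At (u, v) = (5/2, -pi/4): sqrt(221)/2.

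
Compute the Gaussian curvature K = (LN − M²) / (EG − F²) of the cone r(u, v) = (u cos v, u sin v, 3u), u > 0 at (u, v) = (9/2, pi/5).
K = 0

Coefficients of the first fundamental form: E = 10, F = 0, G = u^2.
Coefficients of the second fundamental form: L = 0, M = 0, N = 3*sqrt(10)*u^2/(10*Abs(u)).
Assemble K = (LN − M²)/(EG − F²) = 0. At (u, v) = (9/2, pi/5): K = 0.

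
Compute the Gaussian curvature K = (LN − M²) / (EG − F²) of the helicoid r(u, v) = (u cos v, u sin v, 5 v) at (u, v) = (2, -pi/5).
K = -25/841

Coefficients of the first fundamental form: E = 1, F = 0, G = u^2 + 25.
Coefficients of the second fundamental form: L = 0, M = -5/sqrt(u^2 + 25), N = 0.
Assemble K = (LN − M²)/(EG − F²) = -25/(u^2 + 25)^2. At (u, v) = (2, -pi/5): K = -25/841.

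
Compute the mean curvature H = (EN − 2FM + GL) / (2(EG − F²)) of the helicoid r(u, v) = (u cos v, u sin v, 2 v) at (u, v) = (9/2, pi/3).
H = 0

With E = 1, F = 0, G = u^2 + 4, L = 0, M = -2/sqrt(u^2 + 4), N = 0, assemble
  H = (EN − 2FM + GL) / (2(EG − F²)) = 0.
At (u, v) = (9/2, pi/3): H = 0.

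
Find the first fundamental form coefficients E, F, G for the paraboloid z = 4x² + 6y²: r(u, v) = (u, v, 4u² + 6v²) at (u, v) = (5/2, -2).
E = 401;  F = -480;  G = 577

Partials: r_u = (1, 0, 8*u), r_v = (0, 1, 12*v). As functions of (u, v):
  E = r_u · r_u = 64*u^2 + 1,
  F = r_u · r_v = 96*u*v,
  G = r_v · r_v = 144*v^2 + 1.
Evaluating at (u, v) = (5/2, -2): E = 401, F = -480, G = 577.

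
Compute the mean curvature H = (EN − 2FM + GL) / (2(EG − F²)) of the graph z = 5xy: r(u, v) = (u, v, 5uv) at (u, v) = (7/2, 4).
H = -14000*sqrt(2829)/8003241

With E = 25*v^2 + 1, F = 25*u*v, G = 25*u^2 + 1, L = 0, M = 5/sqrt(25*u^2 + 25*v^2 + 1), N = 0, assemble
  H = (EN − 2FM + GL) / (2(EG − F²)) = -125*u*v/(25*u^2 + 25*v^2 + 1)^(3/2).
At (u, v) = (7/2, 4): H = -14000*sqrt(2829)/8003241.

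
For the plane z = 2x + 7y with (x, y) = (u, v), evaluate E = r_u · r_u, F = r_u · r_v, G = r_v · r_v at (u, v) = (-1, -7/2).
E = 5;  F = 14;  G = 50

Partials: r_u = (1, 0, 2), r_v = (0, 1, 7). As functions of (u, v):
  E = r_u · r_u = 5,
  F = r_u · r_v = 14,
  G = r_v · r_v = 50.
Evaluating at (u, v) = (-1, -7/2): E = 5, F = 14, G = 50.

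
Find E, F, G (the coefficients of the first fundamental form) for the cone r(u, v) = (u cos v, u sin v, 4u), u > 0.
E = 17;  F = 0;  G = u^2

Compute partials: r_u = (cos(v), sin(v), 4), r_v = (-u*sin(v), u*cos(v), 0). Then
  E = r_u · r_u = 17,
  F = r_u · r_v = 0,
  G = r_v · r_v = u^2.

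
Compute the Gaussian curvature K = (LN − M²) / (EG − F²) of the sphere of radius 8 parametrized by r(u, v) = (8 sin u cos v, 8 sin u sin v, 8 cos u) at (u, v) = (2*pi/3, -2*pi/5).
K = 1/64

Coefficients of the first fundamental form: E = 64, F = 0, G = 64*sin(u)^2.
Coefficients of the second fundamental form: L = -8*sin(u)/Abs(sin(u)), M = 0, N = -8*sin(u)^3/Abs(sin(u)).
Assemble K = (LN − M²)/(EG − F²) = 1/64. At (u, v) = (2*pi/3, -2*pi/5): K = 1/64.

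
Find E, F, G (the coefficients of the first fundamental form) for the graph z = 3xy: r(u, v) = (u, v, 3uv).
E = 9*v^2 + 1;  F = 9*u*v;  G = 9*u^2 + 1

Compute partials: r_u = (1, 0, 3*v), r_v = (0, 1, 3*u). Then
  E = r_u · r_u = 9*v^2 + 1,
  F = r_u · r_v = 9*u*v,
  G = r_v · r_v = 9*u^2 + 1.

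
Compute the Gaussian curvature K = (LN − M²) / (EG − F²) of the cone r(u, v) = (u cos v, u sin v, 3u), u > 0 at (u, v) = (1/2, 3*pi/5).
K = 0

Coefficients of the first fundamental form: E = 10, F = 0, G = u^2.
Coefficients of the second fundamental form: L = 0, M = 0, N = 3*sqrt(10)*u^2/(10*Abs(u)).
Assemble K = (LN − M²)/(EG − F²) = 0. At (u, v) = (1/2, 3*pi/5): K = 0.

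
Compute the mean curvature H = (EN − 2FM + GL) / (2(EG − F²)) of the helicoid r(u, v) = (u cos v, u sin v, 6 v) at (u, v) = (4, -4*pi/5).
H = 0

With E = 1, F = 0, G = u^2 + 36, L = 0, M = -6/sqrt(u^2 + 36), N = 0, assemble
  H = (EN − 2FM + GL) / (2(EG − F²)) = 0.
At (u, v) = (4, -4*pi/5): H = 0.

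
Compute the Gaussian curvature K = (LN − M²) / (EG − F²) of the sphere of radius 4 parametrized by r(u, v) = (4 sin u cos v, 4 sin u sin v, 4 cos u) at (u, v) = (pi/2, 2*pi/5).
K = 1/16

Coefficients of the first fundamental form: E = 16, F = 0, G = 16*sin(u)^2.
Coefficients of the second fundamental form: L = -4*sin(u)/Abs(sin(u)), M = 0, N = -4*sin(u)^3/Abs(sin(u)).
Assemble K = (LN − M²)/(EG − F²) = 1/16. At (u, v) = (pi/2, 2*pi/5): K = 1/16.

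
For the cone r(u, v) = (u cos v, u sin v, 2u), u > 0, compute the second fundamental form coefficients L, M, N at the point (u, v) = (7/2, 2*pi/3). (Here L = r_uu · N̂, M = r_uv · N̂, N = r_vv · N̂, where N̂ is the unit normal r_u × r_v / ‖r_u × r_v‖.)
L = 0;  M = 0;  N = 7*sqrt(5)/5

Compute the unit normal N̂(u, v) = (-2*sqrt(5)*u*cos(v)/(5*Abs(u)), -2*sqrt(5)*u*sin(v)/(5*Abs(u)), sqrt(5)*u/(5*Abs(u))), and the second partials r_uu, r_uv, r_vv. Take dot products:
  L(u, v) = r_uu · N̂ = 0,
  M(u, v) = r_uv · N̂ = 0,
  N(u, v) = r_vv · N̂ = 2*sqrt(5)*u^2/(5*Abs(u)).
Evaluating at (u, v) = (7/2, 2*pi/3):
  L = 0, M = 0, N = 7*sqrt(5)/5.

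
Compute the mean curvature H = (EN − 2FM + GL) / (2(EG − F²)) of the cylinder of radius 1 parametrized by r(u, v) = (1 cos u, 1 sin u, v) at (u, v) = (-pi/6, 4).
H = -1/2

With E = 1, F = 0, G = 1, L = -1, M = 0, N = 0, assemble
  H = (EN − 2FM + GL) / (2(EG − F²)) = -1/2.
At (u, v) = (-pi/6, 4): H = -1/2.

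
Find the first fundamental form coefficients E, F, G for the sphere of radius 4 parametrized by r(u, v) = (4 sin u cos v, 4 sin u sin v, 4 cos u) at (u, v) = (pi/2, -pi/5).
E = 16;  F = 0;  G = 16

Partials: r_u = (4*cos(u)*cos(v), 4*sin(v)*cos(u), -4*sin(u)), r_v = (-4*sin(u)*sin(v), 4*sin(u)*cos(v), 0). As functions of (u, v):
  E = r_u · r_u = 16,
  F = r_u · r_v = 0,
  G = r_v · r_v = 16*sin(u)^2.
Evaluating at (u, v) = (pi/2, -pi/5): E = 16, F = 0, G = 16.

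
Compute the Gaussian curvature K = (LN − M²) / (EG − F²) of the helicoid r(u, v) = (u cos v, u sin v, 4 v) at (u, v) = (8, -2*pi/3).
K = -1/400

Coefficients of the first fundamental form: E = 1, F = 0, G = u^2 + 16.
Coefficients of the second fundamental form: L = 0, M = -4/sqrt(u^2 + 16), N = 0.
Assemble K = (LN − M²)/(EG − F²) = -16/(u^2 + 16)^2. At (u, v) = (8, -2*pi/3): K = -1/400.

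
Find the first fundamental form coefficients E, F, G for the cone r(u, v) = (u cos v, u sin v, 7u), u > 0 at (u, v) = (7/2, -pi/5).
E = 50;  F = 0;  G = 49/4

Partials: r_u = (cos(v), sin(v), 7), r_v = (-u*sin(v), u*cos(v), 0). As functions of (u, v):
  E = r_u · r_u = 50,
  F = r_u · r_v = 0,
  G = r_v · r_v = u^2.
Evaluating at (u, v) = (7/2, -pi/5): E = 50, F = 0, G = 49/4.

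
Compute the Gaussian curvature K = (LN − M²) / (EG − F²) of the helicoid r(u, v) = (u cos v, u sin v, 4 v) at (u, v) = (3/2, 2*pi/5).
K = -256/5329

Coefficients of the first fundamental form: E = 1, F = 0, G = u^2 + 16.
Coefficients of the second fundamental form: L = 0, M = -4/sqrt(u^2 + 16), N = 0.
Assemble K = (LN − M²)/(EG − F²) = -16/(u^2 + 16)^2. At (u, v) = (3/2, 2*pi/5): K = -256/5329.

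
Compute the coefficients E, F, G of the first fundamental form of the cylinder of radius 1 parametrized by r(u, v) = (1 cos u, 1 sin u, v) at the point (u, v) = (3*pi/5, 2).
E = 1;  F = 0;  G = 1

Partials: r_u = (-sin(u), cos(u), 0), r_v = (0, 0, 1). As functions of (u, v):
  E = r_u · r_u = 1,
  F = r_u · r_v = 0,
  G = r_v · r_v = 1.
Evaluating at (u, v) = (3*pi/5, 2): E = 1, F = 0, G = 1.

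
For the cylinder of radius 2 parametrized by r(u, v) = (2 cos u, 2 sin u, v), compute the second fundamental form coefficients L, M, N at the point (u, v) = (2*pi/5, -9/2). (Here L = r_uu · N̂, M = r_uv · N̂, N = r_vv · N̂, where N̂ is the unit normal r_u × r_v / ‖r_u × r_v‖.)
L = -2;  M = 0;  N = 0

Compute the unit normal N̂(u, v) = (cos(u), sin(u), 0), and the second partials r_uu, r_uv, r_vv. Take dot products:
  L(u, v) = r_uu · N̂ = -2,
  M(u, v) = r_uv · N̂ = 0,
  N(u, v) = r_vv · N̂ = 0.
Evaluating at (u, v) = (2*pi/5, -9/2):
  L = -2, M = 0, N = 0.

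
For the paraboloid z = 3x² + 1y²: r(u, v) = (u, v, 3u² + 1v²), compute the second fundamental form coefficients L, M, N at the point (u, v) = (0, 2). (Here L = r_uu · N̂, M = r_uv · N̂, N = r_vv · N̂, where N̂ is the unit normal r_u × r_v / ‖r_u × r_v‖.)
L = 6*sqrt(17)/17;  M = 0;  N = 2*sqrt(17)/17

Compute the unit normal N̂(u, v) = (-6*u/sqrt(36*u^2 + 4*v^2 + 1), -2*v/sqrt(36*u^2 + 4*v^2 + 1), 1/sqrt(36*u^2 + 4*v^2 + 1)), and the second partials r_uu, r_uv, r_vv. Take dot products:
  L(u, v) = r_uu · N̂ = 6/sqrt(36*u^2 + 4*v^2 + 1),
  M(u, v) = r_uv · N̂ = 0,
  N(u, v) = r_vv · N̂ = 2/sqrt(36*u^2 + 4*v^2 + 1).
Evaluating at (u, v) = (0, 2):
  L = 6*sqrt(17)/17, M = 0, N = 2*sqrt(17)/17.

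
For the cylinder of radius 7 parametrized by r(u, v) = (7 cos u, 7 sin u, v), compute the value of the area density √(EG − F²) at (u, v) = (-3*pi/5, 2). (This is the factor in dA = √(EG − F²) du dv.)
√(EG − F²)|_{(-3*pi/5, 2)} = 7

E = 49, F = 0, G = 1, so EG − F² = 49. Taking the positive square root: √(EG − F²) = 7. At (u, v) = (-3*pi/5, 2): 7.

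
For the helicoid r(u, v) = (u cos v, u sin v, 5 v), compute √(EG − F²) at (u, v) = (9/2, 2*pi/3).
√(EG − F²)|_{(9/2, 2*pi/3)} = sqrt(181)/2

E = 1, F = 0, G = u^2 + 25; EG − F² = u^2 + 25; √(EG − F²) = sqrt(u^2 + 25). At the given point: sqrt(181)/2.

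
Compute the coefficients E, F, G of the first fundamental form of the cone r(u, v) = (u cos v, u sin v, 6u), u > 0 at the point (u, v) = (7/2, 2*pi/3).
E = 37;  F = 0;  G = 49/4

Partials: r_u = (cos(v), sin(v), 6), r_v = (-u*sin(v), u*cos(v), 0). As functions of (u, v):
  E = r_u · r_u = 37,
  F = r_u · r_v = 0,
  G = r_v · r_v = u^2.
Evaluating at (u, v) = (7/2, 2*pi/3): E = 37, F = 0, G = 49/4.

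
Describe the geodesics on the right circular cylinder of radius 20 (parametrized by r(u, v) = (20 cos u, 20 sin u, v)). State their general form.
The cylinder is flat (K = 0) and locally isometric to the plane via the development (u, v) ↦ (20 u, v). Geodesics are the pre-images of straight lines: circles (v constant), vertical lines (u constant), and helices (v = c · u + d) for constants c, d.

A right cylinder has E = 20², F = 0, G = 1, so EG − F² = 20², and L = −20, M = N = 0, giving K = (LN − M²)/(EG − F²) = 0 everywhere. A flat surface is locally isometric to the Euclidean plane via the map (u, v) ↦ (20 u, v). Straight lines in the (x̃, ỹ) plane pull back to: (a) horizontal circles (v = const), (b) vertical generators (u = const), and (c) helices (20 u tan θ = v, i.e. v = c · u + d).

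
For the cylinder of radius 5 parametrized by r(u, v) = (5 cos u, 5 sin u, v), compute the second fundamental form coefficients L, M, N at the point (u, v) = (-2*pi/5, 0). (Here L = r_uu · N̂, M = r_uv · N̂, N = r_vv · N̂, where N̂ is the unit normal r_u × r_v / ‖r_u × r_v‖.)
L = -5;  M = 0;  N = 0

Compute the unit normal N̂(u, v) = (cos(u), sin(u), 0), and the second partials r_uu, r_uv, r_vv. Take dot products:
  L(u, v) = r_uu · N̂ = -5,
  M(u, v) = r_uv · N̂ = 0,
  N(u, v) = r_vv · N̂ = 0.
Evaluating at (u, v) = (-2*pi/5, 0):
  L = -5, M = 0, N = 0.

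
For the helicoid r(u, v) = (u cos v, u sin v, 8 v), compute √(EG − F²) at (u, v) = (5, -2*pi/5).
√(EG − F²)|_{(5, -2*pi/5)} = sqrt(89)

E = 1, F = 0, G = u^2 + 64; EG − F² = u^2 + 64; √(EG − F²) = sqrt(u^2 + 64). At the given point: sqrt(89).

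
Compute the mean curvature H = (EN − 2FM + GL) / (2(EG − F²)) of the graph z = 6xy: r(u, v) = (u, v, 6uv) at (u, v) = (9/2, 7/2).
H = -3402*sqrt(1171)/1371241

With E = 36*v^2 + 1, F = 36*u*v, G = 36*u^2 + 1, L = 0, M = 6/sqrt(36*u^2 + 36*v^2 + 1), N = 0, assemble
  H = (EN − 2FM + GL) / (2(EG − F²)) = -216*u*v/(36*u^2 + 36*v^2 + 1)^(3/2).
At (u, v) = (9/2, 7/2): H = -3402*sqrt(1171)/1371241.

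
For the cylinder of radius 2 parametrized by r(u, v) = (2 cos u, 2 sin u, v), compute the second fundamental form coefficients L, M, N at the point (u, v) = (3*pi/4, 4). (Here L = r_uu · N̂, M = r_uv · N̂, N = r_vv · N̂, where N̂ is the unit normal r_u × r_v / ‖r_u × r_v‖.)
L = -2;  M = 0;  N = 0

Compute the unit normal N̂(u, v) = (cos(u), sin(u), 0), and the second partials r_uu, r_uv, r_vv. Take dot products:
  L(u, v) = r_uu · N̂ = -2,
  M(u, v) = r_uv · N̂ = 0,
  N(u, v) = r_vv · N̂ = 0.
Evaluating at (u, v) = (3*pi/4, 4):
  L = -2, M = 0, N = 0.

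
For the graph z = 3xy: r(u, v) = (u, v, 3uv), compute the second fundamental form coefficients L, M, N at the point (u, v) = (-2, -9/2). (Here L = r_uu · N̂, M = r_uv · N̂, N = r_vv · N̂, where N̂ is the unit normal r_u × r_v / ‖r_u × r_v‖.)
L = 0;  M = 6*sqrt(877)/877;  N = 0

Compute the unit normal N̂(u, v) = (-3*v/sqrt(9*u^2 + 9*v^2 + 1), -3*u/sqrt(9*u^2 + 9*v^2 + 1), 1/sqrt(9*u^2 + 9*v^2 + 1)), and the second partials r_uu, r_uv, r_vv. Take dot products:
  L(u, v) = r_uu · N̂ = 0,
  M(u, v) = r_uv · N̂ = 3/sqrt(9*u^2 + 9*v^2 + 1),
  N(u, v) = r_vv · N̂ = 0.
Evaluating at (u, v) = (-2, -9/2):
  L = 0, M = 6*sqrt(877)/877, N = 0.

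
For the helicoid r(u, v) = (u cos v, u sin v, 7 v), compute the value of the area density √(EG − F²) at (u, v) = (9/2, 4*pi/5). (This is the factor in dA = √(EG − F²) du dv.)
√(EG − F²)|_{(9/2, 4*pi/5)} = sqrt(277)/2

E = 1, F = 0, G = u^2 + 49, so EG − F² = u^2 + 49. Taking the positive square root: √(EG − F²) = sqrt(u^2 + 49). At (u, v) = (9/2, 4*pi/5): sqrt(277)/2.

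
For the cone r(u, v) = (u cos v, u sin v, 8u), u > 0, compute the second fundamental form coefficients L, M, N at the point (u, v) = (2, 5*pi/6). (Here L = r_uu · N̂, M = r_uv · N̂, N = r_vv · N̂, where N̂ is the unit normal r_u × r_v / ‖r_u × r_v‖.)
L = 0;  M = 0;  N = 16*sqrt(65)/65

Compute the unit normal N̂(u, v) = (-8*sqrt(65)*u*cos(v)/(65*Abs(u)), -8*sqrt(65)*u*sin(v)/(65*Abs(u)), sqrt(65)*u/(65*Abs(u))), and the second partials r_uu, r_uv, r_vv. Take dot products:
  L(u, v) = r_uu · N̂ = 0,
  M(u, v) = r_uv · N̂ = 0,
  N(u, v) = r_vv · N̂ = 8*sqrt(65)*u^2/(65*Abs(u)).
Evaluating at (u, v) = (2, 5*pi/6):
  L = 0, M = 0, N = 16*sqrt(65)/65.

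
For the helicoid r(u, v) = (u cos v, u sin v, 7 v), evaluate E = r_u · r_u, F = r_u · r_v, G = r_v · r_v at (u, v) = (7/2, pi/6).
E = 1;  F = 0;  G = 245/4

Partials: r_u = (cos(v), sin(v), 0), r_v = (-u*sin(v), u*cos(v), 7). As functions of (u, v):
  E = r_u · r_u = 1,
  F = r_u · r_v = 0,
  G = r_v · r_v = u^2 + 49.
Evaluating at (u, v) = (7/2, pi/6): E = 1, F = 0, G = 245/4.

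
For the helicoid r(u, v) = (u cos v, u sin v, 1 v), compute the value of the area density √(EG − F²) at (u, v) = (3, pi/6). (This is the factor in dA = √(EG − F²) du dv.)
√(EG − F²)|_{(3, pi/6)} = sqrt(10)

E = 1, F = 0, G = u^2 + 1, so EG − F² = u^2 + 1. Taking the positive square root: √(EG − F²) = sqrt(u^2 + 1). At (u, v) = (3, pi/6): sqrt(10).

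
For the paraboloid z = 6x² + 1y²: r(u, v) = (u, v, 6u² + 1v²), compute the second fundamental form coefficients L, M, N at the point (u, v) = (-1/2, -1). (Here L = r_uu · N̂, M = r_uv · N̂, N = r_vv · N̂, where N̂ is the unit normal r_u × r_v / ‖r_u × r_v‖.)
L = 12*sqrt(41)/41;  M = 0;  N = 2*sqrt(41)/41

Compute the unit normal N̂(u, v) = (-12*u/sqrt(144*u^2 + 4*v^2 + 1), -2*v/sqrt(144*u^2 + 4*v^2 + 1), 1/sqrt(144*u^2 + 4*v^2 + 1)), and the second partials r_uu, r_uv, r_vv. Take dot products:
  L(u, v) = r_uu · N̂ = 12/sqrt(144*u^2 + 4*v^2 + 1),
  M(u, v) = r_uv · N̂ = 0,
  N(u, v) = r_vv · N̂ = 2/sqrt(144*u^2 + 4*v^2 + 1).
Evaluating at (u, v) = (-1/2, -1):
  L = 12*sqrt(41)/41, M = 0, N = 2*sqrt(41)/41.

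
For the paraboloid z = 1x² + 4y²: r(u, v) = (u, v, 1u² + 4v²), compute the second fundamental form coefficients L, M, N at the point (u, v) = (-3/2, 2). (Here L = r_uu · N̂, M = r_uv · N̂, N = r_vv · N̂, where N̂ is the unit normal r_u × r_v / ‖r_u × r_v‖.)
L = sqrt(266)/133;  M = 0;  N = 4*sqrt(266)/133

Compute the unit normal N̂(u, v) = (-2*u/sqrt(4*u^2 + 64*v^2 + 1), -8*v/sqrt(4*u^2 + 64*v^2 + 1), 1/sqrt(4*u^2 + 64*v^2 + 1)), and the second partials r_uu, r_uv, r_vv. Take dot products:
  L(u, v) = r_uu · N̂ = 2/sqrt(4*u^2 + 64*v^2 + 1),
  M(u, v) = r_uv · N̂ = 0,
  N(u, v) = r_vv · N̂ = 8/sqrt(4*u^2 + 64*v^2 + 1).
Evaluating at (u, v) = (-3/2, 2):
  L = sqrt(266)/133, M = 0, N = 4*sqrt(266)/133.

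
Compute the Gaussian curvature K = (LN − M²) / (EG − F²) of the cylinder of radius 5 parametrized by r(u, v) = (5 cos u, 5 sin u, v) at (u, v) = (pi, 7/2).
K = 0

Coefficients of the first fundamental form: E = 25, F = 0, G = 1.
Coefficients of the second fundamental form: L = -5, M = 0, N = 0.
Assemble K = (LN − M²)/(EG − F²) = 0. At (u, v) = (pi, 7/2): K = 0.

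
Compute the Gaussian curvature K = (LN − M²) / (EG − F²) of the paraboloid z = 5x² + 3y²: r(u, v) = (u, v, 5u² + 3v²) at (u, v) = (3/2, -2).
K = 3/6845

Coefficients of the first fundamental form: E = 100*u^2 + 1, F = 60*u*v, G = 36*v^2 + 1.
Coefficients of the second fundamental form: L = 10/sqrt(100*u^2 + 36*v^2 + 1), M = 0, N = 6/sqrt(100*u^2 + 36*v^2 + 1).
Assemble K = (LN − M²)/(EG − F²) = 60/(10000*u^4 + 7200*u^2*v^2 + 200*u^2 + 1296*v^4 + 72*v^2 + 1). At (u, v) = (3/2, -2): K = 3/6845.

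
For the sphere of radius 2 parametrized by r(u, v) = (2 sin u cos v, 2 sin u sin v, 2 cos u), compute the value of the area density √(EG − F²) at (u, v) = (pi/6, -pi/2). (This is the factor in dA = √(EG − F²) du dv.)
√(EG − F²)|_{(pi/6, -pi/2)} = 2

E = 4, F = 0, G = 4*sin(u)^2, so EG − F² = 16*sin(u)^2. Taking the positive square root: √(EG − F²) = 4*Abs(sin(u)). At (u, v) = (pi/6, -pi/2): 2.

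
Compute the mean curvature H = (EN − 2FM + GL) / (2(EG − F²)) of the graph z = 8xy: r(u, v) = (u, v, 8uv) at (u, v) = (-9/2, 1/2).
H = 1152*sqrt(1313)/1723969

With E = 64*v^2 + 1, F = 64*u*v, G = 64*u^2 + 1, L = 0, M = 8/sqrt(64*u^2 + 64*v^2 + 1), N = 0, assemble
  H = (EN − 2FM + GL) / (2(EG − F²)) = -512*u*v/(64*u^2 + 64*v^2 + 1)^(3/2).
At (u, v) = (-9/2, 1/2): H = 1152*sqrt(1313)/1723969.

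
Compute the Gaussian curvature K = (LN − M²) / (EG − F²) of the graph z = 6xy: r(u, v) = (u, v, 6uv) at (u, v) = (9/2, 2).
K = -9/190969

Coefficients of the first fundamental form: E = 36*v^2 + 1, F = 36*u*v, G = 36*u^2 + 1.
Coefficients of the second fundamental form: L = 0, M = 6/sqrt(36*u^2 + 36*v^2 + 1), N = 0.
Assemble K = (LN − M²)/(EG − F²) = -36/(1296*u^4 + 2592*u^2*v^2 + 72*u^2 + 1296*v^4 + 72*v^2 + 1). At (u, v) = (9/2, 2): K = -9/190969.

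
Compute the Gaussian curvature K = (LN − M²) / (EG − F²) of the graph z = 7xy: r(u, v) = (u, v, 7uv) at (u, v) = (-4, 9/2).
K = -784/50537881

Coefficients of the first fundamental form: E = 49*v^2 + 1, F = 49*u*v, G = 49*u^2 + 1.
Coefficients of the second fundamental form: L = 0, M = 7/sqrt(49*u^2 + 49*v^2 + 1), N = 0.
Assemble K = (LN − M²)/(EG − F²) = -49/(2401*u^4 + 4802*u^2*v^2 + 98*u^2 + 2401*v^4 + 98*v^2 + 1). At (u, v) = (-4, 9/2): K = -784/50537881.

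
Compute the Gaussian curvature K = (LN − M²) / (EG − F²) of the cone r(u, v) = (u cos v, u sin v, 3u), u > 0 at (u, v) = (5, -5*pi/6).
K = 0

Coefficients of the first fundamental form: E = 10, F = 0, G = u^2.
Coefficients of the second fundamental form: L = 0, M = 0, N = 3*sqrt(10)*u^2/(10*Abs(u)).
Assemble K = (LN − M²)/(EG − F²) = 0. At (u, v) = (5, -5*pi/6): K = 0.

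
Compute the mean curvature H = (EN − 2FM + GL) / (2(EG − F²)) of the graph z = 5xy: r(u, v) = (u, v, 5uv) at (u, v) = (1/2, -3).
H = 1500*sqrt(929)/863041

With E = 25*v^2 + 1, F = 25*u*v, G = 25*u^2 + 1, L = 0, M = 5/sqrt(25*u^2 + 25*v^2 + 1), N = 0, assemble
  H = (EN − 2FM + GL) / (2(EG − F²)) = -125*u*v/(25*u^2 + 25*v^2 + 1)^(3/2).
At (u, v) = (1/2, -3): H = 1500*sqrt(929)/863041.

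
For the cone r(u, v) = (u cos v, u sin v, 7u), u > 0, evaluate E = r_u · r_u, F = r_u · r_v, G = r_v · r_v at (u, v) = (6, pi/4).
E = 50;  F = 0;  G = 36

Partials: r_u = (cos(v), sin(v), 7), r_v = (-u*sin(v), u*cos(v), 0). As functions of (u, v):
  E = r_u · r_u = 50,
  F = r_u · r_v = 0,
  G = r_v · r_v = u^2.
Evaluating at (u, v) = (6, pi/4): E = 50, F = 0, G = 36.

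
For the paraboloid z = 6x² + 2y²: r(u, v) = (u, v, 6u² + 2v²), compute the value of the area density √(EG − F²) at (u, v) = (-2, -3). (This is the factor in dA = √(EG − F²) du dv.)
√(EG − F²)|_{(-2, -3)} = sqrt(721)

E = 144*u^2 + 1, F = 48*u*v, G = 16*v^2 + 1, so EG − F² = 144*u^2 + 16*v^2 + 1. Taking the positive square root: √(EG − F²) = sqrt(144*u^2 + 16*v^2 + 1). At (u, v) = (-2, -3): sqrt(721).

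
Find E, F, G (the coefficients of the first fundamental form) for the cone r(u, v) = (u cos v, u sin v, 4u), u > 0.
E = 17;  F = 0;  G = u^2

Compute partials: r_u = (cos(v), sin(v), 4), r_v = (-u*sin(v), u*cos(v), 0). Then
  E = r_u · r_u = 17,
  F = r_u · r_v = 0,
  G = r_v · r_v = u^2.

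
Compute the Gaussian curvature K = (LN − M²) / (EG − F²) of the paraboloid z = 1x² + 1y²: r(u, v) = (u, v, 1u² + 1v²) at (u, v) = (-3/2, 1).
K = 1/49

Coefficients of the first fundamental form: E = 4*u^2 + 1, F = 4*u*v, G = 4*v^2 + 1.
Coefficients of the second fundamental form: L = 2/sqrt(4*u^2 + 4*v^2 + 1), M = 0, N = 2/sqrt(4*u^2 + 4*v^2 + 1).
Assemble K = (LN − M²)/(EG − F²) = 4/(16*u^4 + 32*u^2*v^2 + 8*u^2 + 16*v^4 + 8*v^2 + 1). At (u, v) = (-3/2, 1): K = 1/49.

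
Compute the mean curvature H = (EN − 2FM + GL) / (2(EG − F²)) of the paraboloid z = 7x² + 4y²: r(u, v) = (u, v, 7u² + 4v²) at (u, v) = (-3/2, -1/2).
H = 1887*sqrt(458)/209764

With E = 196*u^2 + 1, F = 112*u*v, G = 64*v^2 + 1, L = 14/sqrt(196*u^2 + 64*v^2 + 1), M = 0, N = 8/sqrt(196*u^2 + 64*v^2 + 1), assemble
  H = (EN − 2FM + GL) / (2(EG − F²)) = (784*u^2 + 448*v^2 + 11)/(196*u^2 + 64*v^2 + 1)^(3/2).
At (u, v) = (-3/2, -1/2): H = 1887*sqrt(458)/209764.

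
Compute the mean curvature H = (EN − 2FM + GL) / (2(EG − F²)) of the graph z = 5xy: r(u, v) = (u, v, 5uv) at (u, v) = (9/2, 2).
H = -9000*sqrt(2429)/5900041

With E = 25*v^2 + 1, F = 25*u*v, G = 25*u^2 + 1, L = 0, M = 5/sqrt(25*u^2 + 25*v^2 + 1), N = 0, assemble
  H = (EN − 2FM + GL) / (2(EG − F²)) = -125*u*v/(25*u^2 + 25*v^2 + 1)^(3/2).
At (u, v) = (9/2, 2): H = -9000*sqrt(2429)/5900041.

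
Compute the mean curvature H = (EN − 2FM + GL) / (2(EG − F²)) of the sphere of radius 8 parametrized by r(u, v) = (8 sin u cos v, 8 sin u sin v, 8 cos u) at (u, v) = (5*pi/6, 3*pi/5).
H = -1/8

With E = 64, F = 0, G = 64*sin(u)^2, L = -8*sin(u)/Abs(sin(u)), M = 0, N = -8*sin(u)^3/Abs(sin(u)), assemble
  H = (EN − 2FM + GL) / (2(EG − F²)) = -sin(u)/(8*Abs(sin(u))).
At (u, v) = (5*pi/6, 3*pi/5): H = -1/8.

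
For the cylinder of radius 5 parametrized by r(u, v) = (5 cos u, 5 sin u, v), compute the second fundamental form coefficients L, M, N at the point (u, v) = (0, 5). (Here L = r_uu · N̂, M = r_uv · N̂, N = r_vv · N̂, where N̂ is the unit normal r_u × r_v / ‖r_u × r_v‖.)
L = -5;  M = 0;  N = 0

Compute the unit normal N̂(u, v) = (cos(u), sin(u), 0), and the second partials r_uu, r_uv, r_vv. Take dot products:
  L(u, v) = r_uu · N̂ = -5,
  M(u, v) = r_uv · N̂ = 0,
  N(u, v) = r_vv · N̂ = 0.
Evaluating at (u, v) = (0, 5):
  L = -5, M = 0, N = 0.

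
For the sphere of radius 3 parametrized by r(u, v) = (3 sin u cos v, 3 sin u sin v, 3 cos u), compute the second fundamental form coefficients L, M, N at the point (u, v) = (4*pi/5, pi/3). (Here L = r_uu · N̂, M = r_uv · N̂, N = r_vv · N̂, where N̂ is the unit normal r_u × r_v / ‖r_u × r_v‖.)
L = -3;  M = 0;  N = -15/8 + 3*sqrt(5)/8

Compute the unit normal N̂(u, v) = (sin(u)^2*cos(v)/Abs(sin(u)), sin(u)^2*sin(v)/Abs(sin(u)), sin(2*u)/(2*Abs(sin(u)))), and the second partials r_uu, r_uv, r_vv. Take dot products:
  L(u, v) = r_uu · N̂ = -3*sin(u)/Abs(sin(u)),
  M(u, v) = r_uv · N̂ = 0,
  N(u, v) = r_vv · N̂ = -3*sin(u)^3/Abs(sin(u)).
Evaluating at (u, v) = (4*pi/5, pi/3):
  L = -3, M = 0, N = -15/8 + 3*sqrt(5)/8.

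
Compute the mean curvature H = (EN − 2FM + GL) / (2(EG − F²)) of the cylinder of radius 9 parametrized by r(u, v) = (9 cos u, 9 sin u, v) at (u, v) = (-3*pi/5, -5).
H = -1/18

With E = 81, F = 0, G = 1, L = -9, M = 0, N = 0, assemble
  H = (EN − 2FM + GL) / (2(EG − F²)) = -1/18.
At (u, v) = (-3*pi/5, -5): H = -1/18.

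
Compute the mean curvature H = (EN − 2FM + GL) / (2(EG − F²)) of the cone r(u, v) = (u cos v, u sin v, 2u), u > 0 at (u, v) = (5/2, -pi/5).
H = 2*sqrt(5)/25

With E = 5, F = 0, G = u^2, L = 0, M = 0, N = 2*sqrt(5)*u^2/(5*Abs(u)), assemble
  H = (EN − 2FM + GL) / (2(EG − F²)) = sqrt(5)/(5*Abs(u)).
At (u, v) = (5/2, -pi/5): H = 2*sqrt(5)/25.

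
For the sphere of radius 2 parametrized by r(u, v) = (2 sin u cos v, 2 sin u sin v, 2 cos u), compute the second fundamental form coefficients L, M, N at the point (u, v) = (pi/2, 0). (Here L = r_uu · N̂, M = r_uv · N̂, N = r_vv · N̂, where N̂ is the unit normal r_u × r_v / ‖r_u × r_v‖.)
L = -2;  M = 0;  N = -2

Compute the unit normal N̂(u, v) = (sin(u)^2*cos(v)/Abs(sin(u)), sin(u)^2*sin(v)/Abs(sin(u)), sin(2*u)/(2*Abs(sin(u)))), and the second partials r_uu, r_uv, r_vv. Take dot products:
  L(u, v) = r_uu · N̂ = -2*sin(u)/Abs(sin(u)),
  M(u, v) = r_uv · N̂ = 0,
  N(u, v) = r_vv · N̂ = -2*sin(u)^3/Abs(sin(u)).
Evaluating at (u, v) = (pi/2, 0):
  L = -2, M = 0, N = -2.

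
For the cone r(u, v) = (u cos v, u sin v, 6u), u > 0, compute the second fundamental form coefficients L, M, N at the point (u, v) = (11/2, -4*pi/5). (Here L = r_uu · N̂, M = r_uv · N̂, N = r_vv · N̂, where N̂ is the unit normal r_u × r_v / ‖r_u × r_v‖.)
L = 0;  M = 0;  N = 33*sqrt(37)/37

Compute the unit normal N̂(u, v) = (-6*sqrt(37)*u*cos(v)/(37*Abs(u)), -6*sqrt(37)*u*sin(v)/(37*Abs(u)), sqrt(37)*u/(37*Abs(u))), and the second partials r_uu, r_uv, r_vv. Take dot products:
  L(u, v) = r_uu · N̂ = 0,
  M(u, v) = r_uv · N̂ = 0,
  N(u, v) = r_vv · N̂ = 6*sqrt(37)*u^2/(37*Abs(u)).
Evaluating at (u, v) = (11/2, -4*pi/5):
  L = 0, M = 0, N = 33*sqrt(37)/37.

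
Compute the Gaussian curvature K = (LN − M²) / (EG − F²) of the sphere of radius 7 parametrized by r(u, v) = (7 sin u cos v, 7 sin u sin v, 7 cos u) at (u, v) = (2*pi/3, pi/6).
K = 1/49

Coefficients of the first fundamental form: E = 49, F = 0, G = 49*sin(u)^2.
Coefficients of the second fundamental form: L = -7*sin(u)/Abs(sin(u)), M = 0, N = -7*sin(u)^3/Abs(sin(u)).
Assemble K = (LN − M²)/(EG − F²) = 1/49. At (u, v) = (2*pi/3, pi/6): K = 1/49.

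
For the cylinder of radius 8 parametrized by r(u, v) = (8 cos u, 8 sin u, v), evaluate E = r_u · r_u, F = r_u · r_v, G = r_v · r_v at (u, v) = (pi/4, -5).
E = 64;  F = 0;  G = 1

Partials: r_u = (-8*sin(u), 8*cos(u), 0), r_v = (0, 0, 1). As functions of (u, v):
  E = r_u · r_u = 64,
  F = r_u · r_v = 0,
  G = r_v · r_v = 1.
Evaluating at (u, v) = (pi/4, -5): E = 64, F = 0, G = 1.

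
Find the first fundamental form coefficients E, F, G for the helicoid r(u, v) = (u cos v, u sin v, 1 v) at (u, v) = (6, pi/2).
E = 1;  F = 0;  G = 37

Partials: r_u = (cos(v), sin(v), 0), r_v = (-u*sin(v), u*cos(v), 1). As functions of (u, v):
  E = r_u · r_u = 1,
  F = r_u · r_v = 0,
  G = r_v · r_v = u^2 + 1.
Evaluating at (u, v) = (6, pi/2): E = 1, F = 0, G = 37.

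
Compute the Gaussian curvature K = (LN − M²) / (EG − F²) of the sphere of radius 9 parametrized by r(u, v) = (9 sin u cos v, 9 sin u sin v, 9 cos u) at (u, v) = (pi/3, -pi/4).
K = 1/81

Coefficients of the first fundamental form: E = 81, F = 0, G = 81*sin(u)^2.
Coefficients of the second fundamental form: L = -9*sin(u)/Abs(sin(u)), M = 0, N = -9*sin(u)^3/Abs(sin(u)).
Assemble K = (LN − M²)/(EG − F²) = 1/81. At (u, v) = (pi/3, -pi/4): K = 1/81.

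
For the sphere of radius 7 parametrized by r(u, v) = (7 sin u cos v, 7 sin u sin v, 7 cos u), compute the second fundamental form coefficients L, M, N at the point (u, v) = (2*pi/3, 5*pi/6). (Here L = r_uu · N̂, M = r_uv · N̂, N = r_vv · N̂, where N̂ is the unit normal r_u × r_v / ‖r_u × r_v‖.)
L = -7;  M = 0;  N = -21/4

Compute the unit normal N̂(u, v) = (sin(u)^2*cos(v)/Abs(sin(u)), sin(u)^2*sin(v)/Abs(sin(u)), sin(2*u)/(2*Abs(sin(u)))), and the second partials r_uu, r_uv, r_vv. Take dot products:
  L(u, v) = r_uu · N̂ = -7*sin(u)/Abs(sin(u)),
  M(u, v) = r_uv · N̂ = 0,
  N(u, v) = r_vv · N̂ = -7*sin(u)^3/Abs(sin(u)).
Evaluating at (u, v) = (2*pi/3, 5*pi/6):
  L = -7, M = 0, N = -21/4.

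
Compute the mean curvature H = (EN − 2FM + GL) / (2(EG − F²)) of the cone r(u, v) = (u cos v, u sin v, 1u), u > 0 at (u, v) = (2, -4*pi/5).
H = sqrt(2)/8

With E = 2, F = 0, G = u^2, L = 0, M = 0, N = sqrt(2)*u^2/(2*Abs(u)), assemble
  H = (EN − 2FM + GL) / (2(EG − F²)) = sqrt(2)/(4*Abs(u)).
At (u, v) = (2, -4*pi/5): H = sqrt(2)/8.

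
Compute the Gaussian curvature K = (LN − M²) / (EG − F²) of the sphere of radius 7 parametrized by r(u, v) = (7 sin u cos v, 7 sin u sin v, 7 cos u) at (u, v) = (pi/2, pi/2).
K = 1/49

Coefficients of the first fundamental form: E = 49, F = 0, G = 49*sin(u)^2.
Coefficients of the second fundamental form: L = -7*sin(u)/Abs(sin(u)), M = 0, N = -7*sin(u)^3/Abs(sin(u)).
Assemble K = (LN − M²)/(EG − F²) = 1/49. At (u, v) = (pi/2, pi/2): K = 1/49.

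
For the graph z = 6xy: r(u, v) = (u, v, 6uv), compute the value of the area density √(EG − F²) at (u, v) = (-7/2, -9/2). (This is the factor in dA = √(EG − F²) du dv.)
√(EG − F²)|_{(-7/2, -9/2)} = sqrt(1171)

E = 36*v^2 + 1, F = 36*u*v, G = 36*u^2 + 1, so EG − F² = 36*u^2 + 36*v^2 + 1. Taking the positive square root: √(EG − F²) = sqrt(36*u^2 + 36*v^2 + 1). At (u, v) = (-7/2, -9/2): sqrt(1171).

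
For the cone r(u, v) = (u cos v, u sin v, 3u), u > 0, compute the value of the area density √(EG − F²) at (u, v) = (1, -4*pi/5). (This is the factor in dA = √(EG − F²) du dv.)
√(EG − F²)|_{(1, -4*pi/5)} = sqrt(10)

E = 10, F = 0, G = u^2, so EG − F² = 10*u^2. Taking the positive square root: √(EG − F²) = sqrt(10)*Abs(u). At (u, v) = (1, -4*pi/5): sqrt(10).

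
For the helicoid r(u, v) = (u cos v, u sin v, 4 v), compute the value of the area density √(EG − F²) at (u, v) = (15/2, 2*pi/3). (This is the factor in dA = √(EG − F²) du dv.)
√(EG − F²)|_{(15/2, 2*pi/3)} = 17/2

E = 1, F = 0, G = u^2 + 16, so EG − F² = u^2 + 16. Taking the positive square root: √(EG − F²) = sqrt(u^2 + 16). At (u, v) = (15/2, 2*pi/3): 17/2.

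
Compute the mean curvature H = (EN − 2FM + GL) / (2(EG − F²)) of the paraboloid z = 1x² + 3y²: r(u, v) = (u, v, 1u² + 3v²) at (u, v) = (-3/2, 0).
H = 31*sqrt(10)/100

With E = 4*u^2 + 1, F = 12*u*v, G = 36*v^2 + 1, L = 2/sqrt(4*u^2 + 36*v^2 + 1), M = 0, N = 6/sqrt(4*u^2 + 36*v^2 + 1), assemble
  H = (EN − 2FM + GL) / (2(EG − F²)) = 4*(3*u^2 + 9*v^2 + 1)/(4*u^2 + 36*v^2 + 1)^(3/2).
At (u, v) = (-3/2, 0): H = 31*sqrt(10)/100.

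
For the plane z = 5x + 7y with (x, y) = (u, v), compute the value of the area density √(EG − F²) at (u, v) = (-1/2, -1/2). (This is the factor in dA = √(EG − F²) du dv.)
√(EG − F²)|_{(-1/2, -1/2)} = 5*sqrt(3)

E = 26, F = 35, G = 50, so EG − F² = 75. Taking the positive square root: √(EG − F²) = 5*sqrt(3). At (u, v) = (-1/2, -1/2): 5*sqrt(3).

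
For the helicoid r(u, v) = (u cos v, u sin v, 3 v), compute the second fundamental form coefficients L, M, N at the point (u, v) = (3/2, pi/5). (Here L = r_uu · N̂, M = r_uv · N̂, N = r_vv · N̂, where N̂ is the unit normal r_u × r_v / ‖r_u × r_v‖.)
L = 0;  M = -2*sqrt(5)/5;  N = 0

Compute the unit normal N̂(u, v) = (3*sin(v)/sqrt(u^2 + 9), -3*cos(v)/sqrt(u^2 + 9), u/sqrt(u^2 + 9)), and the second partials r_uu, r_uv, r_vv. Take dot products:
  L(u, v) = r_uu · N̂ = 0,
  M(u, v) = r_uv · N̂ = -3/sqrt(u^2 + 9),
  N(u, v) = r_vv · N̂ = 0.
Evaluating at (u, v) = (3/2, pi/5):
  L = 0, M = -2*sqrt(5)/5, N = 0.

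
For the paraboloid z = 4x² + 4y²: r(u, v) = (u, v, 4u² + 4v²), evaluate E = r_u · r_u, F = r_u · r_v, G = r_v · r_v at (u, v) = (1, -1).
E = 65;  F = -64;  G = 65

Partials: r_u = (1, 0, 8*u), r_v = (0, 1, 8*v). As functions of (u, v):
  E = r_u · r_u = 64*u^2 + 1,
  F = r_u · r_v = 64*u*v,
  G = r_v · r_v = 64*v^2 + 1.
Evaluating at (u, v) = (1, -1): E = 65, F = -64, G = 65.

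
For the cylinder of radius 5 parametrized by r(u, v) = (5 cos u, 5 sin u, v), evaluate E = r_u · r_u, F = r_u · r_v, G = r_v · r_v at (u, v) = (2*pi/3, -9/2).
E = 25;  F = 0;  G = 1

Partials: r_u = (-5*sin(u), 5*cos(u), 0), r_v = (0, 0, 1). As functions of (u, v):
  E = r_u · r_u = 25,
  F = r_u · r_v = 0,
  G = r_v · r_v = 1.
Evaluating at (u, v) = (2*pi/3, -9/2): E = 25, F = 0, G = 1.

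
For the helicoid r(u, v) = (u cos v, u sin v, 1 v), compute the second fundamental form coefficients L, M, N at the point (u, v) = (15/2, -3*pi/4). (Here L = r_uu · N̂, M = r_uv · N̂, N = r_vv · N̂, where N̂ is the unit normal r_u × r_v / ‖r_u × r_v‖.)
L = 0;  M = -2*sqrt(229)/229;  N = 0

Compute the unit normal N̂(u, v) = (sin(v)/sqrt(u^2 + 1), -cos(v)/sqrt(u^2 + 1), u/sqrt(u^2 + 1)), and the second partials r_uu, r_uv, r_vv. Take dot products:
  L(u, v) = r_uu · N̂ = 0,
  M(u, v) = r_uv · N̂ = -1/sqrt(u^2 + 1),
  N(u, v) = r_vv · N̂ = 0.
Evaluating at (u, v) = (15/2, -3*pi/4):
  L = 0, M = -2*sqrt(229)/229, N = 0.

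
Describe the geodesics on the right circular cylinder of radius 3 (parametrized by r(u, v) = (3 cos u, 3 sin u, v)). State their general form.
The cylinder is flat (K = 0) and locally isometric to the plane via the development (u, v) ↦ (3 u, v). Geodesics are the pre-images of straight lines: circles (v constant), vertical lines (u constant), and helices (v = c · u + d) for constants c, d.

A right cylinder has E = 3², F = 0, G = 1, so EG − F² = 3², and L = −3, M = N = 0, giving K = (LN − M²)/(EG − F²) = 0 everywhere. A flat surface is locally isometric to the Euclidean plane via the map (u, v) ↦ (3 u, v). Straight lines in the (x̃, ỹ) plane pull back to: (a) horizontal circles (v = const), (b) vertical generators (u = const), and (c) helices (3 u tan θ = v, i.e. v = c · u + d).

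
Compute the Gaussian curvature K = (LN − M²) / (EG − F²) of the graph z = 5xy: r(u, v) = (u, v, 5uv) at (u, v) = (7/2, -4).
K = -400/8003241

Coefficients of the first fundamental form: E = 25*v^2 + 1, F = 25*u*v, G = 25*u^2 + 1.
Coefficients of the second fundamental form: L = 0, M = 5/sqrt(25*u^2 + 25*v^2 + 1), N = 0.
Assemble K = (LN − M²)/(EG − F²) = -25/(625*u^4 + 1250*u^2*v^2 + 50*u^2 + 625*v^4 + 50*v^2 + 1). At (u, v) = (7/2, -4): K = -400/8003241.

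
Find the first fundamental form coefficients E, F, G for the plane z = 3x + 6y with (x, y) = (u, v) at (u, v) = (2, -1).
E = 10;  F = 18;  G = 37

Partials: r_u = (1, 0, 3), r_v = (0, 1, 6). As functions of (u, v):
  E = r_u · r_u = 10,
  F = r_u · r_v = 18,
  G = r_v · r_v = 37.
Evaluating at (u, v) = (2, -1): E = 10, F = 18, G = 37.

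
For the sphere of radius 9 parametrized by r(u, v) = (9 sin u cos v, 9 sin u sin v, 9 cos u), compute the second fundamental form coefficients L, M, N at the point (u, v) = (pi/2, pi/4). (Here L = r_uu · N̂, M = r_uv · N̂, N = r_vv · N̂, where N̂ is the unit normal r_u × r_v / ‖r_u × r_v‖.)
L = -9;  M = 0;  N = -9

Compute the unit normal N̂(u, v) = (sin(u)^2*cos(v)/Abs(sin(u)), sin(u)^2*sin(v)/Abs(sin(u)), sin(2*u)/(2*Abs(sin(u)))), and the second partials r_uu, r_uv, r_vv. Take dot products:
  L(u, v) = r_uu · N̂ = -9*sin(u)/Abs(sin(u)),
  M(u, v) = r_uv · N̂ = 0,
  N(u, v) = r_vv · N̂ = -9*sin(u)^3/Abs(sin(u)).
Evaluating at (u, v) = (pi/2, pi/4):
  L = -9, M = 0, N = -9.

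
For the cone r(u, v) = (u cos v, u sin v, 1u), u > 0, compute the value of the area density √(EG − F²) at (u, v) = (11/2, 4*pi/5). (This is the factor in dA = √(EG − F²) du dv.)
√(EG − F²)|_{(11/2, 4*pi/5)} = 11*sqrt(2)/2

E = 2, F = 0, G = u^2, so EG − F² = 2*u^2. Taking the positive square root: √(EG − F²) = sqrt(2)*Abs(u). At (u, v) = (11/2, 4*pi/5): 11*sqrt(2)/2.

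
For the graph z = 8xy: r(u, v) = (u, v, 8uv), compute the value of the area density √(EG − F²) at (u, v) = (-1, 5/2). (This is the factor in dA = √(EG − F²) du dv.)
√(EG − F²)|_{(-1, 5/2)} = sqrt(465)

E = 64*v^2 + 1, F = 64*u*v, G = 64*u^2 + 1, so EG − F² = 64*u^2 + 64*v^2 + 1. Taking the positive square root: √(EG − F²) = sqrt(64*u^2 + 64*v^2 + 1). At (u, v) = (-1, 5/2): sqrt(465).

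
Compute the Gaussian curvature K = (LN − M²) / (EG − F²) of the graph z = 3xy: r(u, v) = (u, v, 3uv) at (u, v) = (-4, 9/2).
K = -144/1713481

Coefficients of the first fundamental form: E = 9*v^2 + 1, F = 9*u*v, G = 9*u^2 + 1.
Coefficients of the second fundamental form: L = 0, M = 3/sqrt(9*u^2 + 9*v^2 + 1), N = 0.
Assemble K = (LN − M²)/(EG − F²) = -9/(81*u^4 + 162*u^2*v^2 + 18*u^2 + 81*v^4 + 18*v^2 + 1). At (u, v) = (-4, 9/2): K = -144/1713481.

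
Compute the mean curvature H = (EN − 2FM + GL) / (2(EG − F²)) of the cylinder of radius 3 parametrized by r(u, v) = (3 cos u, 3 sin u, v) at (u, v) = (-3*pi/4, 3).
H = -1/6

With E = 9, F = 0, G = 1, L = -3, M = 0, N = 0, assemble
  H = (EN − 2FM + GL) / (2(EG − F²)) = -1/6.
At (u, v) = (-3*pi/4, 3): H = -1/6.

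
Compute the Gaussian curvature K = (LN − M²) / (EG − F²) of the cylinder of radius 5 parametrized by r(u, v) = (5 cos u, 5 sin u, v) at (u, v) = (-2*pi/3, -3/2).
K = 0

Coefficients of the first fundamental form: E = 25, F = 0, G = 1.
Coefficients of the second fundamental form: L = -5, M = 0, N = 0.
Assemble K = (LN − M²)/(EG − F²) = 0. At (u, v) = (-2*pi/3, -3/2): K = 0.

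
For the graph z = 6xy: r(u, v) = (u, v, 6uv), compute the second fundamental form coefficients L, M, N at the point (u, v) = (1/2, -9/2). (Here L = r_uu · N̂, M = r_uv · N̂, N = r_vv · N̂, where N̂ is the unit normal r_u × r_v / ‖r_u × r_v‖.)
L = 0;  M = 6*sqrt(739)/739;  N = 0

Compute the unit normal N̂(u, v) = (-6*v/sqrt(36*u^2 + 36*v^2 + 1), -6*u/sqrt(36*u^2 + 36*v^2 + 1), 1/sqrt(36*u^2 + 36*v^2 + 1)), and the second partials r_uu, r_uv, r_vv. Take dot products:
  L(u, v) = r_uu · N̂ = 0,
  M(u, v) = r_uv · N̂ = 6/sqrt(36*u^2 + 36*v^2 + 1),
  N(u, v) = r_vv · N̂ = 0.
Evaluating at (u, v) = (1/2, -9/2):
  L = 0, M = 6*sqrt(739)/739, N = 0.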